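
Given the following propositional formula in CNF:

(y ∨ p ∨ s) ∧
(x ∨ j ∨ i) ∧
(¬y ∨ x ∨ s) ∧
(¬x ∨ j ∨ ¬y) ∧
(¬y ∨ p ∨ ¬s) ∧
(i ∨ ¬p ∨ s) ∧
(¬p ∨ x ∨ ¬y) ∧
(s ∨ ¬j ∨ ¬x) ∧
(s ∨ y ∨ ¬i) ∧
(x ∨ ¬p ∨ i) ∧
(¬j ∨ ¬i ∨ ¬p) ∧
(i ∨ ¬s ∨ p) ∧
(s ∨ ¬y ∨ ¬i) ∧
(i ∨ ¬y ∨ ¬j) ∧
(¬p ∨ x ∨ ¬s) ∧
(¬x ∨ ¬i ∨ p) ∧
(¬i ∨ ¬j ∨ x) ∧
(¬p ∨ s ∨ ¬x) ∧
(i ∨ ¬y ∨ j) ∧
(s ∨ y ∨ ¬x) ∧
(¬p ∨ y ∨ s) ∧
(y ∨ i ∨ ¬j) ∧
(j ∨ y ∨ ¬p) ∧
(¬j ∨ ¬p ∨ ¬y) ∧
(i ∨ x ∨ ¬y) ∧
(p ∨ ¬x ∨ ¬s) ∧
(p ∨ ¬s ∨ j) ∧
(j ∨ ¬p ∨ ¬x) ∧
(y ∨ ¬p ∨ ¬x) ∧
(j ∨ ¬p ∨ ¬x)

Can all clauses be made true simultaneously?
No

No, the formula is not satisfiable.

No assignment of truth values to the variables can make all 30 clauses true simultaneously.

The formula is UNSAT (unsatisfiable).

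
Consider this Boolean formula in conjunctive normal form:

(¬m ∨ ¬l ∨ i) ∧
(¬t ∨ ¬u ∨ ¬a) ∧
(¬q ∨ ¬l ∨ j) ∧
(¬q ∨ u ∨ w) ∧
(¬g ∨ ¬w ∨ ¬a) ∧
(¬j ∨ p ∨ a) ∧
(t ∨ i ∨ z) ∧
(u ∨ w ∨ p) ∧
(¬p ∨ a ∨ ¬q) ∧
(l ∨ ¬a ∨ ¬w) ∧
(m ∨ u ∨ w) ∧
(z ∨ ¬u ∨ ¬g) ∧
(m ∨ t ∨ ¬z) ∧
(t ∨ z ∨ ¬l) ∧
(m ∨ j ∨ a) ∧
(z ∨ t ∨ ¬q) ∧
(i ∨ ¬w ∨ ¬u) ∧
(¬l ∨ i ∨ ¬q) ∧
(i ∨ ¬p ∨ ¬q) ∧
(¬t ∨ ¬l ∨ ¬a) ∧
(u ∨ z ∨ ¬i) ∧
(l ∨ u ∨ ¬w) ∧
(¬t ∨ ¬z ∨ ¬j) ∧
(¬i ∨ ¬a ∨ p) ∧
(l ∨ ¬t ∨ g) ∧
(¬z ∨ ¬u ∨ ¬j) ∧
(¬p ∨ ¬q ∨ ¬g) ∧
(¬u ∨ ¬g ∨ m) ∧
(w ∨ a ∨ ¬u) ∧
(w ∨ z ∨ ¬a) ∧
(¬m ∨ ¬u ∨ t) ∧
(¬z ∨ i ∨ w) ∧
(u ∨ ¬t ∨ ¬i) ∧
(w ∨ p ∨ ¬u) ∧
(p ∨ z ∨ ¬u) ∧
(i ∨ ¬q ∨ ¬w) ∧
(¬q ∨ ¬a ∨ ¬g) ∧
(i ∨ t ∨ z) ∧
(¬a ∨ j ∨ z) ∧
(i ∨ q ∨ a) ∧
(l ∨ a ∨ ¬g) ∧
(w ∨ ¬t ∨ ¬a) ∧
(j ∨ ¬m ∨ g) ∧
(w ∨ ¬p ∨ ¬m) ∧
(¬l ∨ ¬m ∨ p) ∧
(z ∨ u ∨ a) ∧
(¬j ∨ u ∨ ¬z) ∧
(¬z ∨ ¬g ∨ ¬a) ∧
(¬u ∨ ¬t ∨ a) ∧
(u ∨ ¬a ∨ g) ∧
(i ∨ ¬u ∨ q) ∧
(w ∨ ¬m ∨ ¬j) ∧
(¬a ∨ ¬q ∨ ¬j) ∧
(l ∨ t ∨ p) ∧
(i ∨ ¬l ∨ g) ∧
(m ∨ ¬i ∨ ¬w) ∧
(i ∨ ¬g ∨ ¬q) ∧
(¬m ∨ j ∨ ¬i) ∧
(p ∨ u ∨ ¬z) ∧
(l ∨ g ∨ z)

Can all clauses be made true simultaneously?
No

No, the formula is not satisfiable.

No assignment of truth values to the variables can make all 60 clauses true simultaneously.

The formula is UNSAT (unsatisfiable).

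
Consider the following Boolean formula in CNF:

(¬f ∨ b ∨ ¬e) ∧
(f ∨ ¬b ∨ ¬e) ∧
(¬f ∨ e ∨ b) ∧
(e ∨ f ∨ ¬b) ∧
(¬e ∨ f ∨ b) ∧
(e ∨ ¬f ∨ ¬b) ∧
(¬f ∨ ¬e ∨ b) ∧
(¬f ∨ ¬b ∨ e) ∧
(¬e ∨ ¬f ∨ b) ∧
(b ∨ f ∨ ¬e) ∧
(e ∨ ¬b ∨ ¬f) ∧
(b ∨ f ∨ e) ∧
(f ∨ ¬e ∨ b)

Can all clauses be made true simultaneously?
Yes

Yes, the formula is satisfiable.

One satisfying assignment is: e=True, f=True, b=True

Verification: With this assignment, all 13 clauses evaluate to true.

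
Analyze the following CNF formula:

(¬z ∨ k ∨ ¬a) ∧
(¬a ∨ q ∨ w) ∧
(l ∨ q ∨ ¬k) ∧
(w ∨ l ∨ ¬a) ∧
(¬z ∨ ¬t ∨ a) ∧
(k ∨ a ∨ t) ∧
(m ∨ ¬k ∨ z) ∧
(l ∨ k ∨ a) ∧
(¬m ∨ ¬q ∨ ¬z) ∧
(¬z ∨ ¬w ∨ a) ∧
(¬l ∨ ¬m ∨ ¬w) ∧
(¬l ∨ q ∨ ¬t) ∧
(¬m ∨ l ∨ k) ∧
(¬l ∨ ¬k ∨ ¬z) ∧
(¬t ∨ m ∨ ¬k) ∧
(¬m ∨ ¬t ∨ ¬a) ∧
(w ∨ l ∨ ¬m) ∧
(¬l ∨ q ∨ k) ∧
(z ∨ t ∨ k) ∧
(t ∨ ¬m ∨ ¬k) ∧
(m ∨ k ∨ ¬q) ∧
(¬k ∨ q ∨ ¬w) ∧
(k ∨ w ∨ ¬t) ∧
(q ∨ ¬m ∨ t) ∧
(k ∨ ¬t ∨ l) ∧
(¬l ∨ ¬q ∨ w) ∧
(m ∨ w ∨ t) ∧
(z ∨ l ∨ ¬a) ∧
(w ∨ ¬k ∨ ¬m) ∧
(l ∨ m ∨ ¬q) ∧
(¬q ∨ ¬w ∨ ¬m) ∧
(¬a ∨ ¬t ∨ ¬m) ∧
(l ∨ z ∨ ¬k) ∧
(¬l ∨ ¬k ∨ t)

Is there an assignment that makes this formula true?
No

No, the formula is not satisfiable.

No assignment of truth values to the variables can make all 34 clauses true simultaneously.

The formula is UNSAT (unsatisfiable).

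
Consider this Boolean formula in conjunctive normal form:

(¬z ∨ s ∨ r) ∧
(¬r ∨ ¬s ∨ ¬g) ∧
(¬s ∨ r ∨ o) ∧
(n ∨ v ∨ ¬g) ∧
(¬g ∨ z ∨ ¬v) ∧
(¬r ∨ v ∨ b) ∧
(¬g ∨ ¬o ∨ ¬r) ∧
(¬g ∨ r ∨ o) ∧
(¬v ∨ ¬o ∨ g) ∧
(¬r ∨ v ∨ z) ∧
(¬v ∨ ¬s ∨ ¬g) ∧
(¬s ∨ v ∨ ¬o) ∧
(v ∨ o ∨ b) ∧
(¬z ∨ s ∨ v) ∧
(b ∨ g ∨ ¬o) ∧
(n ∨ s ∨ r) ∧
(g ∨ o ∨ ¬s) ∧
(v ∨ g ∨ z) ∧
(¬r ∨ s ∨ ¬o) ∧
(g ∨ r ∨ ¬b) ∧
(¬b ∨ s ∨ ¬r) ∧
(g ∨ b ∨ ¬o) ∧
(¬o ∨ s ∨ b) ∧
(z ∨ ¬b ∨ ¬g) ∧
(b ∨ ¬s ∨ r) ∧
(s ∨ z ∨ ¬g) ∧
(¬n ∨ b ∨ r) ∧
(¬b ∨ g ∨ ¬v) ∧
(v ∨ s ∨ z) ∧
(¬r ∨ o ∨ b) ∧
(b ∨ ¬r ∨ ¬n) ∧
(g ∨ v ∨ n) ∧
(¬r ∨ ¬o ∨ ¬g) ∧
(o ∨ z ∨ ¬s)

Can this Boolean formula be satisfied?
No

No, the formula is not satisfiable.

No assignment of truth values to the variables can make all 34 clauses true simultaneously.

The formula is UNSAT (unsatisfiable).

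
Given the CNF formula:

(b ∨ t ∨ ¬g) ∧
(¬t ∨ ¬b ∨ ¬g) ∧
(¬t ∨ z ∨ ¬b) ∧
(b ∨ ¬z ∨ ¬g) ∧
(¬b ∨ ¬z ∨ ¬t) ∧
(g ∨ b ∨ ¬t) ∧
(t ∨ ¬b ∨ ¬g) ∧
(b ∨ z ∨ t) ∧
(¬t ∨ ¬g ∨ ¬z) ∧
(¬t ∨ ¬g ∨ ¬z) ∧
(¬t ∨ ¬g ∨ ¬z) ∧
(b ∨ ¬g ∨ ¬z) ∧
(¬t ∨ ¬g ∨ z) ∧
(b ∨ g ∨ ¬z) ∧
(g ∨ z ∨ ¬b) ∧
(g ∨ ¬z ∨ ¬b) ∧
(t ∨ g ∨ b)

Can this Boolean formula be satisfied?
No

No, the formula is not satisfiable.

No assignment of truth values to the variables can make all 17 clauses true simultaneously.

The formula is UNSAT (unsatisfiable).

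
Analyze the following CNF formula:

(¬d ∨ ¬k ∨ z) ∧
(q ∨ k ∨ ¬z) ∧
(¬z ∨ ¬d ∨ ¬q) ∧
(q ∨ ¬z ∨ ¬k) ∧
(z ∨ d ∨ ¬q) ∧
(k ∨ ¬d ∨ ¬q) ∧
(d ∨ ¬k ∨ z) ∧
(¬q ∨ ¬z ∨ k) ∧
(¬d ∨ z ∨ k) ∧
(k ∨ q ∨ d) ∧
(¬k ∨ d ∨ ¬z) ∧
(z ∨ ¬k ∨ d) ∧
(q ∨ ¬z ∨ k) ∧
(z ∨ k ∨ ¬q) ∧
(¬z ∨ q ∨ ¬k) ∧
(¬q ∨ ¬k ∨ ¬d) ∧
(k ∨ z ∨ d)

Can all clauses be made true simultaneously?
No

No, the formula is not satisfiable.

No assignment of truth values to the variables can make all 17 clauses true simultaneously.

The formula is UNSAT (unsatisfiable).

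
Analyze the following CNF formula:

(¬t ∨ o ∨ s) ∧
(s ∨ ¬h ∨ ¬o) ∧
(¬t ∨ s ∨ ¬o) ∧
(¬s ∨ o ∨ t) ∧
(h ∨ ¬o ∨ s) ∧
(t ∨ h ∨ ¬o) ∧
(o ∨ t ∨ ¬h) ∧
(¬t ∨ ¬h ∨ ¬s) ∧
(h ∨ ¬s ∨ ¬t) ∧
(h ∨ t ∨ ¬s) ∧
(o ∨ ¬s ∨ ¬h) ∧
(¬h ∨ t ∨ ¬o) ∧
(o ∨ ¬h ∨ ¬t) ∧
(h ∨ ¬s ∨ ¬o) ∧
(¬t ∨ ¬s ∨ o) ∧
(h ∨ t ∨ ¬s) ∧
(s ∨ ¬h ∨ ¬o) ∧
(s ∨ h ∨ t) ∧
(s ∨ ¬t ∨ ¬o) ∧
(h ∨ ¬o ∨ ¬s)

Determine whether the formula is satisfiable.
No

No, the formula is not satisfiable.

No assignment of truth values to the variables can make all 20 clauses true simultaneously.

The formula is UNSAT (unsatisfiable).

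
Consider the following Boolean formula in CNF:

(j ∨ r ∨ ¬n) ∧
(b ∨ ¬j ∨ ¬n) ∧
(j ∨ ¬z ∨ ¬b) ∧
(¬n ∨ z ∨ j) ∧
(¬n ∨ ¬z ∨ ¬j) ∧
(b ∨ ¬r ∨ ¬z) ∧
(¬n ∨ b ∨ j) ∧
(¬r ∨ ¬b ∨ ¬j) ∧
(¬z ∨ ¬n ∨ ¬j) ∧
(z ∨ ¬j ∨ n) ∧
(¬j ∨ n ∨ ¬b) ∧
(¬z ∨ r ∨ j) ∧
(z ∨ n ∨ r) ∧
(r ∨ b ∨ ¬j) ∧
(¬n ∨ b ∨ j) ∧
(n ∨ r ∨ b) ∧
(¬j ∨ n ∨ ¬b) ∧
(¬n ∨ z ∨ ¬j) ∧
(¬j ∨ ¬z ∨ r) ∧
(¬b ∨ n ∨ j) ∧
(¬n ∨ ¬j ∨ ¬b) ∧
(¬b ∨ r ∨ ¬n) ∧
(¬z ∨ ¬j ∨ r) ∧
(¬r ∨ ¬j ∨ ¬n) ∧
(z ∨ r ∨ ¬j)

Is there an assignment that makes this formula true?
Yes

Yes, the formula is satisfiable.

One satisfying assignment is: r=True, n=False, j=False, z=False, b=False

Verification: With this assignment, all 25 clauses evaluate to true.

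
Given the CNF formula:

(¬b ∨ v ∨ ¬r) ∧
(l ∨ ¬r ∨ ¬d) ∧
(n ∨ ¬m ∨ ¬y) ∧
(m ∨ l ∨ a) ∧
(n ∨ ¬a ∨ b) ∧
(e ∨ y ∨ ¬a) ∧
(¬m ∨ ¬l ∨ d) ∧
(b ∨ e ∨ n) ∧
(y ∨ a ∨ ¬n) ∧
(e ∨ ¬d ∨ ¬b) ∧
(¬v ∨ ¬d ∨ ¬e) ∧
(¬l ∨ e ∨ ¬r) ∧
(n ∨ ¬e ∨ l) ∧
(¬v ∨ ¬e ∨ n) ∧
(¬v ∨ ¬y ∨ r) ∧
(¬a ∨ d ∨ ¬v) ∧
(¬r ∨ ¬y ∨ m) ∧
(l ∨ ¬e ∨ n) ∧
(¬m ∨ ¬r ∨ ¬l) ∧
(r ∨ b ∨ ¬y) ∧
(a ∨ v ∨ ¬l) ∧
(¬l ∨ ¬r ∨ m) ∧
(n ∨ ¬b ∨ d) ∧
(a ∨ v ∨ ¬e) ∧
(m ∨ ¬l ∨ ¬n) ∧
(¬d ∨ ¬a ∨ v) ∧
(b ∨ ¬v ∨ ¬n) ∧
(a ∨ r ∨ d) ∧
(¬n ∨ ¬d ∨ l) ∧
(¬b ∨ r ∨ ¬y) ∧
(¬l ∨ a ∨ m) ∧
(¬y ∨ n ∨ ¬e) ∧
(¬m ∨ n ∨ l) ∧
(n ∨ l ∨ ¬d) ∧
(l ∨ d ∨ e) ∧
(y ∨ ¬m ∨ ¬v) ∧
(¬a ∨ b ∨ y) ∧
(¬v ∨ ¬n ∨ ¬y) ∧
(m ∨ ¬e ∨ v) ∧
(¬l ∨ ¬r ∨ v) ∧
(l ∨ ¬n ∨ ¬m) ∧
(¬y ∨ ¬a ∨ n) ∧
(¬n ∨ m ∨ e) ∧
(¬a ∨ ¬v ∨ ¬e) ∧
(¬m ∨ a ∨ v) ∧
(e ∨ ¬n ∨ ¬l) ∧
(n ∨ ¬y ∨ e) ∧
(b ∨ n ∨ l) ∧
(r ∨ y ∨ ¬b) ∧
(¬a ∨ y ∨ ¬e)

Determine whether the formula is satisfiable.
No

No, the formula is not satisfiable.

No assignment of truth values to the variables can make all 50 clauses true simultaneously.

The formula is UNSAT (unsatisfiable).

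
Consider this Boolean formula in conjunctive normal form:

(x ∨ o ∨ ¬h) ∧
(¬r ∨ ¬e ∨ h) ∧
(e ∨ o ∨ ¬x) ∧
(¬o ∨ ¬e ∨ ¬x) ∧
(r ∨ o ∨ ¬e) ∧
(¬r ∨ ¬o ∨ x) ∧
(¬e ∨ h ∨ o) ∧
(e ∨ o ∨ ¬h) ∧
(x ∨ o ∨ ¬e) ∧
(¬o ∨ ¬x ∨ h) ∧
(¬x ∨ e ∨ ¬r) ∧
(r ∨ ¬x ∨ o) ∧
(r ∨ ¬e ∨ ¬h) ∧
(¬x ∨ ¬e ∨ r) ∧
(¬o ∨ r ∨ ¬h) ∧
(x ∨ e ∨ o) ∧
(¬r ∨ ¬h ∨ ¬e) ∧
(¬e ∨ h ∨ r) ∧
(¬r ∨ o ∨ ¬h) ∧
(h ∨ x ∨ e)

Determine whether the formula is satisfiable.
No

No, the formula is not satisfiable.

No assignment of truth values to the variables can make all 20 clauses true simultaneously.

The formula is UNSAT (unsatisfiable).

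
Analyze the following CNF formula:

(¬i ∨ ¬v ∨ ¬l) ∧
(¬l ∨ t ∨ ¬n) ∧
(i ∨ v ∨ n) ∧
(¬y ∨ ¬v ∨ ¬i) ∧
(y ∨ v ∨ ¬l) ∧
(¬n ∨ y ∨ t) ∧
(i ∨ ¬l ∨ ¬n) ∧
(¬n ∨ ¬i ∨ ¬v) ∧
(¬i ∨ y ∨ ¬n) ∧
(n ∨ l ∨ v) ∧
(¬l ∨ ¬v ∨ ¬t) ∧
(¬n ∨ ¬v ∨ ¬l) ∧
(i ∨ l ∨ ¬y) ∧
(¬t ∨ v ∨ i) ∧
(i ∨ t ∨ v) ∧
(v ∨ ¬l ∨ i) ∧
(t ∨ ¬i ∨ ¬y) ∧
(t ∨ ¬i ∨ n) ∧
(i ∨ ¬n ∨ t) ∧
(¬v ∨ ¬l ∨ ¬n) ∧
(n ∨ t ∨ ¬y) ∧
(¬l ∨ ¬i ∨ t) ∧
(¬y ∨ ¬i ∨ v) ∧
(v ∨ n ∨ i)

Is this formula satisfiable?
Yes

Yes, the formula is satisfiable.

One satisfying assignment is: i=False, y=False, n=False, l=False, v=True, t=False

Verification: With this assignment, all 24 clauses evaluate to true.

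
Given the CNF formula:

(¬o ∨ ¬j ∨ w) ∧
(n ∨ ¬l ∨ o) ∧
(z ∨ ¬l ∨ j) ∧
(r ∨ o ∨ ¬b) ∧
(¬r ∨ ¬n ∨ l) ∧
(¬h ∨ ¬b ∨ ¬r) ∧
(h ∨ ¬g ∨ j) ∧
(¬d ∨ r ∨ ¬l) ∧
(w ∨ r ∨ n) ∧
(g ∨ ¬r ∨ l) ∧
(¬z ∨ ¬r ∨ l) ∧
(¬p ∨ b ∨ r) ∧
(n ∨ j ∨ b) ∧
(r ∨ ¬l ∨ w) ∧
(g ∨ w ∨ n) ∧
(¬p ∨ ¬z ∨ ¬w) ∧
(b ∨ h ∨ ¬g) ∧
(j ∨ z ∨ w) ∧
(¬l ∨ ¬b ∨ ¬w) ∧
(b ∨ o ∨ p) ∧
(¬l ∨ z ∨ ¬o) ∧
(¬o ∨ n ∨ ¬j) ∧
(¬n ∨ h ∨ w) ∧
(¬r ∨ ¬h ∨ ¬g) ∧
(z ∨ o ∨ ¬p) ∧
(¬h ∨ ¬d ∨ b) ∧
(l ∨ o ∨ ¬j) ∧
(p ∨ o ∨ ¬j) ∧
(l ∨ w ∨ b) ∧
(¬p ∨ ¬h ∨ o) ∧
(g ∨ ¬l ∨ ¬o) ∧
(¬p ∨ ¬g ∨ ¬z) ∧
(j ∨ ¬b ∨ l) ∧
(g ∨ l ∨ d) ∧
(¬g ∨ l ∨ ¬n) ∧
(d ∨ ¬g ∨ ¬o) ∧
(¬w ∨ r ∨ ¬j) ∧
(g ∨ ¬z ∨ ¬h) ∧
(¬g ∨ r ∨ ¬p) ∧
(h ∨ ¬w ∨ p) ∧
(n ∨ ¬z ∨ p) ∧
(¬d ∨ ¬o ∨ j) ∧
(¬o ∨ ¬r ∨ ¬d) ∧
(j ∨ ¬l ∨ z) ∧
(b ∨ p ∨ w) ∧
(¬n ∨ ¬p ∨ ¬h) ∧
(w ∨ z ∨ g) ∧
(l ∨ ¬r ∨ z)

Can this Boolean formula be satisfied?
No

No, the formula is not satisfiable.

No assignment of truth values to the variables can make all 48 clauses true simultaneously.

The formula is UNSAT (unsatisfiable).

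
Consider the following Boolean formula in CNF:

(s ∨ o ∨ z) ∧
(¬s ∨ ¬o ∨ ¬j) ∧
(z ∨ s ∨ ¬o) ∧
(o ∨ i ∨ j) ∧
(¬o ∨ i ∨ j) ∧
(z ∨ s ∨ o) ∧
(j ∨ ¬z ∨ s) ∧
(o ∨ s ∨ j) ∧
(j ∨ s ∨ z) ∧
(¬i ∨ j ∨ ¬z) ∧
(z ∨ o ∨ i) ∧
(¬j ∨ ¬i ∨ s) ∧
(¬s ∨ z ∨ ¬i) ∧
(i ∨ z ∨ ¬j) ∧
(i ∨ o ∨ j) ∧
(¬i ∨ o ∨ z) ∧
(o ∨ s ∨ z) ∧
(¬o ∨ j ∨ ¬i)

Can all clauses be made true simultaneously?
Yes

Yes, the formula is satisfiable.

One satisfying assignment is: o=False, s=False, j=True, i=False, z=True

Verification: With this assignment, all 18 clauses evaluate to true.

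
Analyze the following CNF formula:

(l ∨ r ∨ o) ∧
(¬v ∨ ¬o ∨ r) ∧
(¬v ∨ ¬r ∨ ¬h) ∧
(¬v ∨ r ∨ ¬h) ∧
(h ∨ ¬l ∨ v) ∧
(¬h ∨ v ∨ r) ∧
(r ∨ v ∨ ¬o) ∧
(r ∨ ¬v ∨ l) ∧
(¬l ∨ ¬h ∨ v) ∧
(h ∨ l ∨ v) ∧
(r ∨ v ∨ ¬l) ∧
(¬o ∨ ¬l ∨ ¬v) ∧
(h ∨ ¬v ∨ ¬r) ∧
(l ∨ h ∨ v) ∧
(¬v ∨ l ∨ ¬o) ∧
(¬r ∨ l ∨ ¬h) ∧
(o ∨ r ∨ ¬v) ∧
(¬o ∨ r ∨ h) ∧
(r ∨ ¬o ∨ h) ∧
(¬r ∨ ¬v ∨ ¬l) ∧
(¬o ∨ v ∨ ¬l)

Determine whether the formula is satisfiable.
No

No, the formula is not satisfiable.

No assignment of truth values to the variables can make all 21 clauses true simultaneously.

The formula is UNSAT (unsatisfiable).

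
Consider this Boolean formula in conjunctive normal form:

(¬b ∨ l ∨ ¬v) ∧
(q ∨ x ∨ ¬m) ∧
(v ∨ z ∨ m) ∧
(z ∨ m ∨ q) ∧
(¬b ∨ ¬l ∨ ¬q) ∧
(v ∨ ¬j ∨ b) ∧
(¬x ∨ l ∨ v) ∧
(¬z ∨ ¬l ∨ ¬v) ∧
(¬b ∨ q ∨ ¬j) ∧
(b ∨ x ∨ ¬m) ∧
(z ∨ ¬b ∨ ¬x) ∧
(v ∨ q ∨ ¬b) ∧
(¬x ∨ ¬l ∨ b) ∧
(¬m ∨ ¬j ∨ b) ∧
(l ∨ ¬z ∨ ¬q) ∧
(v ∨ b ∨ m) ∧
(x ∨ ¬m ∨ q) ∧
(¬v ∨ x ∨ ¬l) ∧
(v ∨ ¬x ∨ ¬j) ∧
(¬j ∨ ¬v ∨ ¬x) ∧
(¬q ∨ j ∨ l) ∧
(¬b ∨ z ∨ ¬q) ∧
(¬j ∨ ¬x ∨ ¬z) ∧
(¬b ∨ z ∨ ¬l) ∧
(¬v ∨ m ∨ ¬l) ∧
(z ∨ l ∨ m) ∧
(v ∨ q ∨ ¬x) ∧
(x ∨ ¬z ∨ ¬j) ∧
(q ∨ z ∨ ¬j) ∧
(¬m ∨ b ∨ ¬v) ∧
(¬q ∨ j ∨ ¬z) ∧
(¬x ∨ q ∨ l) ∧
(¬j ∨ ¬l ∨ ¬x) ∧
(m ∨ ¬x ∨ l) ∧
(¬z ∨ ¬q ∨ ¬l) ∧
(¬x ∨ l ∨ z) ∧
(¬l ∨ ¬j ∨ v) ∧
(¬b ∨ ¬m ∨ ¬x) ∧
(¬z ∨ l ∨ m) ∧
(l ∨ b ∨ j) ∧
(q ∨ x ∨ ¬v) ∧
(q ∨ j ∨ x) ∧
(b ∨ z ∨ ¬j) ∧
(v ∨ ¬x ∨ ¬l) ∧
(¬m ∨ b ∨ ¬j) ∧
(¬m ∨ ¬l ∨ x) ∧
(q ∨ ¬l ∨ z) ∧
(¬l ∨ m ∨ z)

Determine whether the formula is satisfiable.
No

No, the formula is not satisfiable.

No assignment of truth values to the variables can make all 48 clauses true simultaneously.

The formula is UNSAT (unsatisfiable).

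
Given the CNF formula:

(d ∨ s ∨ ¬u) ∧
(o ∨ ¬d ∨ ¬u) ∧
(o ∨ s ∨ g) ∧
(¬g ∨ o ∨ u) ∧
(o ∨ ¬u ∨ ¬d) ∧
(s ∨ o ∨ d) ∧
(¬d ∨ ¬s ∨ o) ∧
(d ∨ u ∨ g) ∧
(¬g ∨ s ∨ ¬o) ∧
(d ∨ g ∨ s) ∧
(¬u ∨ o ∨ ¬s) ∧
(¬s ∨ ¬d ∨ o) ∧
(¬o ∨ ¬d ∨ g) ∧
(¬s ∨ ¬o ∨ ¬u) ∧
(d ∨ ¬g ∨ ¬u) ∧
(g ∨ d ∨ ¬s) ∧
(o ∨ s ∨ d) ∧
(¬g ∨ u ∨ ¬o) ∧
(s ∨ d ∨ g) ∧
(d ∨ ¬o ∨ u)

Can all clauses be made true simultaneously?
No

No, the formula is not satisfiable.

No assignment of truth values to the variables can make all 20 clauses true simultaneously.

The formula is UNSAT (unsatisfiable).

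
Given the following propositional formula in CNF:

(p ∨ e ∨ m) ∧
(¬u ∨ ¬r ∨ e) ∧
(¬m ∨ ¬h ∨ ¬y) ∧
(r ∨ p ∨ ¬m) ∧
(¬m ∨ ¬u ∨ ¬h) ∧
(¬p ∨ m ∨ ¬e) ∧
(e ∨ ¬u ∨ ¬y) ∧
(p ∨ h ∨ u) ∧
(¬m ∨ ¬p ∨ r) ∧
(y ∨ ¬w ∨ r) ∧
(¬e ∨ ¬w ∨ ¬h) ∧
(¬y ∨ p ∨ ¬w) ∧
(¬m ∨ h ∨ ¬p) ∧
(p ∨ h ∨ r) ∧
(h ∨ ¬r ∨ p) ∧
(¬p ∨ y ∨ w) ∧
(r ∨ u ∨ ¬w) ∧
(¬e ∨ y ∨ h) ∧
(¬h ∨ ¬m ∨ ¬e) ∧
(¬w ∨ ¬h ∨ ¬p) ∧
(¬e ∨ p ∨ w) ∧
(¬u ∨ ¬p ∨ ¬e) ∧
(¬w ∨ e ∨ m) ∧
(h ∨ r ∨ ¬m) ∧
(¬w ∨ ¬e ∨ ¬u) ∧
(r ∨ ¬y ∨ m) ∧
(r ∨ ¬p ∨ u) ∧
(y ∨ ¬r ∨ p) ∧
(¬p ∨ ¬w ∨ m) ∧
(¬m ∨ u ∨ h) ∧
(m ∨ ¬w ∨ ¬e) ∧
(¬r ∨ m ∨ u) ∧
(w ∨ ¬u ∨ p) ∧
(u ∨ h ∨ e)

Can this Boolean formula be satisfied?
No

No, the formula is not satisfiable.

No assignment of truth values to the variables can make all 34 clauses true simultaneously.

The formula is UNSAT (unsatisfiable).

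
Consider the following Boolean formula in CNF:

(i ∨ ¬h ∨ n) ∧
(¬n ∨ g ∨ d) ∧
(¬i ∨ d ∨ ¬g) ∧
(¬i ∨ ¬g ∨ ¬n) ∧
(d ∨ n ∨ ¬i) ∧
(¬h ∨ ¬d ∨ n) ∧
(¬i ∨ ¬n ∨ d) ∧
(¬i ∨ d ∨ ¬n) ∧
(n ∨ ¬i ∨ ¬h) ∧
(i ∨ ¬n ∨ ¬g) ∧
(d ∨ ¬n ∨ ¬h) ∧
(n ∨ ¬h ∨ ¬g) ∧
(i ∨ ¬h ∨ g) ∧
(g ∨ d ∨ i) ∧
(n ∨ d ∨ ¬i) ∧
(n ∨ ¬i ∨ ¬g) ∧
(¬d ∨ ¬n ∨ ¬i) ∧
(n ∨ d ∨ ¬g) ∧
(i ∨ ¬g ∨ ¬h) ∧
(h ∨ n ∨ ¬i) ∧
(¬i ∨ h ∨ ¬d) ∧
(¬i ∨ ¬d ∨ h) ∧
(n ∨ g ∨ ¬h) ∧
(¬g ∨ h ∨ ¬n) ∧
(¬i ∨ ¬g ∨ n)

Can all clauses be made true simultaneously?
Yes

Yes, the formula is satisfiable.

One satisfying assignment is: g=False, h=False, i=False, n=False, d=True

Verification: With this assignment, all 25 clauses evaluate to true.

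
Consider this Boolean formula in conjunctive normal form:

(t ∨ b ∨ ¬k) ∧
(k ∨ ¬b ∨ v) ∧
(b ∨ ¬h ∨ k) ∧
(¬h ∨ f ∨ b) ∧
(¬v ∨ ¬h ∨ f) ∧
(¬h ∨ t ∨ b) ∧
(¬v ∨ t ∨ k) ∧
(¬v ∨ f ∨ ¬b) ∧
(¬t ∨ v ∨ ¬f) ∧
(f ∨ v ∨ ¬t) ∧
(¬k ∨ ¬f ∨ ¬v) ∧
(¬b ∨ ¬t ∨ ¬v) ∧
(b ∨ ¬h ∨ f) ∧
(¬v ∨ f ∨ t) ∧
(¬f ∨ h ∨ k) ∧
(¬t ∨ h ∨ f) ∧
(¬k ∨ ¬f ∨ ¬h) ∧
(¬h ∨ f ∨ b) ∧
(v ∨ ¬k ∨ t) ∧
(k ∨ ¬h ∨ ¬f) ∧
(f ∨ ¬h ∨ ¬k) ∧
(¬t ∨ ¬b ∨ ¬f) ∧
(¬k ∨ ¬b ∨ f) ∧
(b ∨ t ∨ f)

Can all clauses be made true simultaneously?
No

No, the formula is not satisfiable.

No assignment of truth values to the variables can make all 24 clauses true simultaneously.

The formula is UNSAT (unsatisfiable).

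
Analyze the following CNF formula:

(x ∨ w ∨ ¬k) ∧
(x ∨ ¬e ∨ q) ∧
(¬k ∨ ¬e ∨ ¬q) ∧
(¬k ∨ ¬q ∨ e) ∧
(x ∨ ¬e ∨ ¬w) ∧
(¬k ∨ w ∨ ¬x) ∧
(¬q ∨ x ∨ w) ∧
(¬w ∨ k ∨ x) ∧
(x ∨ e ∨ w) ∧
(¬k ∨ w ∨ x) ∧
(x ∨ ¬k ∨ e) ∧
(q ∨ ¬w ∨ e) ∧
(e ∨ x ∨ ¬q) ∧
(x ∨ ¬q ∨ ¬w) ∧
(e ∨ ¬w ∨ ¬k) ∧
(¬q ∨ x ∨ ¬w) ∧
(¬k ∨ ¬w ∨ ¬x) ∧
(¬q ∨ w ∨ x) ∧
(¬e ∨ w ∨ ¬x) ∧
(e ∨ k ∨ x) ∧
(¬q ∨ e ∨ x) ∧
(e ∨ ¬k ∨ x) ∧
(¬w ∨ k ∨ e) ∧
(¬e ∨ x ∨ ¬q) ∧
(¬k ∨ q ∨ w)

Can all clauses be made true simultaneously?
Yes

Yes, the formula is satisfiable.

One satisfying assignment is: q=False, w=True, x=True, k=False, e=True

Verification: With this assignment, all 25 clauses evaluate to true.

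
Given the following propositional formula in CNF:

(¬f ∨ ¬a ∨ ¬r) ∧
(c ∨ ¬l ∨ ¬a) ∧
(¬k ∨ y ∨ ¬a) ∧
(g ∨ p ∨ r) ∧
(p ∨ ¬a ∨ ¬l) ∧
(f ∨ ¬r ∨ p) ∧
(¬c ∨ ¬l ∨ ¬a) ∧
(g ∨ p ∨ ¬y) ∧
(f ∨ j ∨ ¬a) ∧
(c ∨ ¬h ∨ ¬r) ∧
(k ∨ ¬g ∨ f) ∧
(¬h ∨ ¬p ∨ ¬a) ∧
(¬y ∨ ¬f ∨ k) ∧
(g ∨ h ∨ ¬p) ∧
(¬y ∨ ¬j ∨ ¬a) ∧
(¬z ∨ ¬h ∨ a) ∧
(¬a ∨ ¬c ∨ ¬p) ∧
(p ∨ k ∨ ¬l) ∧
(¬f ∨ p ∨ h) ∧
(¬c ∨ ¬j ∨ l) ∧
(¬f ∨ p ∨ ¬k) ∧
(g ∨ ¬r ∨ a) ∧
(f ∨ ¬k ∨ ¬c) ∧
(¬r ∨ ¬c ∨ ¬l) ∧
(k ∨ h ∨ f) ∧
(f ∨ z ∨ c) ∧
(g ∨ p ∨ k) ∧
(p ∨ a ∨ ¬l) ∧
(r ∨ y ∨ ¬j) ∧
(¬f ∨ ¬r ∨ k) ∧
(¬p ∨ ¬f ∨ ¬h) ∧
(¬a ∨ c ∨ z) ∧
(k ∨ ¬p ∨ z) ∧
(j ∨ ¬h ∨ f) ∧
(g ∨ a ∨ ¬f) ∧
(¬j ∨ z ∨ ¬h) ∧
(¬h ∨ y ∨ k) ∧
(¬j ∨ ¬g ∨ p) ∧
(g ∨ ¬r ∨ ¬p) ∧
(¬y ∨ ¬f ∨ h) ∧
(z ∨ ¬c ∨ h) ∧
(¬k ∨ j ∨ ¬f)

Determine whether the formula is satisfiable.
Yes

Yes, the formula is satisfiable.

One satisfying assignment is: g=True, r=False, c=False, k=False, j=False, h=False, p=True, y=False, f=True, l=True, a=False, z=True

Verification: With this assignment, all 42 clauses evaluate to true.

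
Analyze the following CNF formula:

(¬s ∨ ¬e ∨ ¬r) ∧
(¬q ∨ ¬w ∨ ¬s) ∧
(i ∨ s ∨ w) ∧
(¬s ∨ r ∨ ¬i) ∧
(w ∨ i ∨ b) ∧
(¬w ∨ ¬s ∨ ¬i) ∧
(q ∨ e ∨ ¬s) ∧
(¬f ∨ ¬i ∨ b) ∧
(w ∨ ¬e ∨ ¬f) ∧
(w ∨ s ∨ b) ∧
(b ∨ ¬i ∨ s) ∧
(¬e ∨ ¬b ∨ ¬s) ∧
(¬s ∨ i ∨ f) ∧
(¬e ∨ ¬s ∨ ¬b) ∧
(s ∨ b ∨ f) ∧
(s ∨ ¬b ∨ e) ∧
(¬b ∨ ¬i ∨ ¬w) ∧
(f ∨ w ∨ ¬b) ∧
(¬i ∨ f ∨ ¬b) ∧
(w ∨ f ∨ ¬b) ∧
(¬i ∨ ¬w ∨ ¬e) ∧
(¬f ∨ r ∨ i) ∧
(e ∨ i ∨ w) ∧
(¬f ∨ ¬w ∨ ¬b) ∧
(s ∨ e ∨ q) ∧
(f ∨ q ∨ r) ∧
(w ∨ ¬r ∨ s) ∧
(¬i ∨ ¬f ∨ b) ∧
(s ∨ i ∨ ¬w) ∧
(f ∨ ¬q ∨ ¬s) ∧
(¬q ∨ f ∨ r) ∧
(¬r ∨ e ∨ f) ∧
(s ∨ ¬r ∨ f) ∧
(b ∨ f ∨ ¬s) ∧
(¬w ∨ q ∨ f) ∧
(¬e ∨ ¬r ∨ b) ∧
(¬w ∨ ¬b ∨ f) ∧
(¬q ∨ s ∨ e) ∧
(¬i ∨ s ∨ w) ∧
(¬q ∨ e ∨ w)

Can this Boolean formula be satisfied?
No

No, the formula is not satisfiable.

No assignment of truth values to the variables can make all 40 clauses true simultaneously.

The formula is UNSAT (unsatisfiable).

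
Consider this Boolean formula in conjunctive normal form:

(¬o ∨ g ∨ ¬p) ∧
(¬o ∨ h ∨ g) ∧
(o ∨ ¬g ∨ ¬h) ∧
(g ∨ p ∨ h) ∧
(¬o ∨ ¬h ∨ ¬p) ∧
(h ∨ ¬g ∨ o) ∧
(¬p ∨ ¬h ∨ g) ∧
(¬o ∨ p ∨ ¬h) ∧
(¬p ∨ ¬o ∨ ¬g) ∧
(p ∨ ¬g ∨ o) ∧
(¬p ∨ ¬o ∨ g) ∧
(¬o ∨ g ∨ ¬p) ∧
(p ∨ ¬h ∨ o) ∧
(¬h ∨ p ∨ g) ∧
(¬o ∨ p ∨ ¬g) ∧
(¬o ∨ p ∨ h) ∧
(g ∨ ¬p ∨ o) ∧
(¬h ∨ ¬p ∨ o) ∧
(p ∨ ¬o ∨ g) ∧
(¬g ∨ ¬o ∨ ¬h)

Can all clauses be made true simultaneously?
No

No, the formula is not satisfiable.

No assignment of truth values to the variables can make all 20 clauses true simultaneously.

The formula is UNSAT (unsatisfiable).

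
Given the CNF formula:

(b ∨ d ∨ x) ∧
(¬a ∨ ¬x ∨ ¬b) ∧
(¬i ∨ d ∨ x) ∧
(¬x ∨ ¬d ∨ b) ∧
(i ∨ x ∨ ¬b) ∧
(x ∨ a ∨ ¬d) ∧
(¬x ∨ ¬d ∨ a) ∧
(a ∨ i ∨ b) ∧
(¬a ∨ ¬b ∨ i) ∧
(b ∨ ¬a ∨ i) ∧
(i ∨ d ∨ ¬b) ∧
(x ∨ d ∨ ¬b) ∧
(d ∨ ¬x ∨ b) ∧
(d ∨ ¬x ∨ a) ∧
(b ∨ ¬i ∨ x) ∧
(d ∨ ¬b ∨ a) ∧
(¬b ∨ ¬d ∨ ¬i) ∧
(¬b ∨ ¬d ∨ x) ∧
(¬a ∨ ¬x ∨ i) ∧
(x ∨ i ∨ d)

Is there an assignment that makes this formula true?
No

No, the formula is not satisfiable.

No assignment of truth values to the variables can make all 20 clauses true simultaneously.

The formula is UNSAT (unsatisfiable).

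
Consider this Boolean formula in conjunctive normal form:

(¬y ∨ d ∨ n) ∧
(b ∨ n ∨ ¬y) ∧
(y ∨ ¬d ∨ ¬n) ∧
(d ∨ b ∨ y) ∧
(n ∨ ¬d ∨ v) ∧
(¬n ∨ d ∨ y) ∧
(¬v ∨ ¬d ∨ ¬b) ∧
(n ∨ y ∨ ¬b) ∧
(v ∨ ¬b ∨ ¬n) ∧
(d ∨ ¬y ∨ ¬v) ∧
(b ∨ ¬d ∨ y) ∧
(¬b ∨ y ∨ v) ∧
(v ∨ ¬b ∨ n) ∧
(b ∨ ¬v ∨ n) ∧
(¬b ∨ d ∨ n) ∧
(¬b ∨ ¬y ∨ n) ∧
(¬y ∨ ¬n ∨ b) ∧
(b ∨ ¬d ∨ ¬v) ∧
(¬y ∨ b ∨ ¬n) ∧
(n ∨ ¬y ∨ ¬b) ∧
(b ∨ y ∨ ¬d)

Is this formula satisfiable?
No

No, the formula is not satisfiable.

No assignment of truth values to the variables can make all 21 clauses true simultaneously.

The formula is UNSAT (unsatisfiable).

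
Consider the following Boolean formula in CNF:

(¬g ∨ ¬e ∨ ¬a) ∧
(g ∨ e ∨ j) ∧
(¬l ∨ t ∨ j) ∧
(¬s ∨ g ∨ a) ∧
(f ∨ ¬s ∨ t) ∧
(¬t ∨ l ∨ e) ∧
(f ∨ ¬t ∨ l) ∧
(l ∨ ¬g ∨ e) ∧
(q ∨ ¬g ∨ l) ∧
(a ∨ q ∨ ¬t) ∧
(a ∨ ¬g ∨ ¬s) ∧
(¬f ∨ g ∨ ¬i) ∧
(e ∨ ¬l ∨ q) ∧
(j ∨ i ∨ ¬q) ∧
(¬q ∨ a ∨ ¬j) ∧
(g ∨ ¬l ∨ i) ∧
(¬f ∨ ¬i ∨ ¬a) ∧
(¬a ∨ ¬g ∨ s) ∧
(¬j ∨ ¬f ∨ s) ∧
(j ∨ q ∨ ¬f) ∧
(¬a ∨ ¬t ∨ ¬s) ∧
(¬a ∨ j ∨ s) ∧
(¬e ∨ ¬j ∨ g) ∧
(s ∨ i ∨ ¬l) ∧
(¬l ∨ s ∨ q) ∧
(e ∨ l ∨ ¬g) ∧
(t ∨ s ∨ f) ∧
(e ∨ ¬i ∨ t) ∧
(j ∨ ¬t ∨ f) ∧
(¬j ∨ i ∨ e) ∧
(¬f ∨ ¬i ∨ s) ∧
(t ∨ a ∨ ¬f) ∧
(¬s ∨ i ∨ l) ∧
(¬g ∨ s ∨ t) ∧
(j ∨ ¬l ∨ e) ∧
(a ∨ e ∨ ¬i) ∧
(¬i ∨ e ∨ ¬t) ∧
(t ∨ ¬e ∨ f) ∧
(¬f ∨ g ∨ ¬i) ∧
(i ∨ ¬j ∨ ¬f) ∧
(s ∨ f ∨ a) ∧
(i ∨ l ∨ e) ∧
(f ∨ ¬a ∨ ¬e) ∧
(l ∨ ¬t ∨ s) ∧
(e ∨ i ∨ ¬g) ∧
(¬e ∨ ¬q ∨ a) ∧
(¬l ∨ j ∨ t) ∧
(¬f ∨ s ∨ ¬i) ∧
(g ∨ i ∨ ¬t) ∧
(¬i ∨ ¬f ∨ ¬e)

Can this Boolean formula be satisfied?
No

No, the formula is not satisfiable.

No assignment of truth values to the variables can make all 50 clauses true simultaneously.

The formula is UNSAT (unsatisfiable).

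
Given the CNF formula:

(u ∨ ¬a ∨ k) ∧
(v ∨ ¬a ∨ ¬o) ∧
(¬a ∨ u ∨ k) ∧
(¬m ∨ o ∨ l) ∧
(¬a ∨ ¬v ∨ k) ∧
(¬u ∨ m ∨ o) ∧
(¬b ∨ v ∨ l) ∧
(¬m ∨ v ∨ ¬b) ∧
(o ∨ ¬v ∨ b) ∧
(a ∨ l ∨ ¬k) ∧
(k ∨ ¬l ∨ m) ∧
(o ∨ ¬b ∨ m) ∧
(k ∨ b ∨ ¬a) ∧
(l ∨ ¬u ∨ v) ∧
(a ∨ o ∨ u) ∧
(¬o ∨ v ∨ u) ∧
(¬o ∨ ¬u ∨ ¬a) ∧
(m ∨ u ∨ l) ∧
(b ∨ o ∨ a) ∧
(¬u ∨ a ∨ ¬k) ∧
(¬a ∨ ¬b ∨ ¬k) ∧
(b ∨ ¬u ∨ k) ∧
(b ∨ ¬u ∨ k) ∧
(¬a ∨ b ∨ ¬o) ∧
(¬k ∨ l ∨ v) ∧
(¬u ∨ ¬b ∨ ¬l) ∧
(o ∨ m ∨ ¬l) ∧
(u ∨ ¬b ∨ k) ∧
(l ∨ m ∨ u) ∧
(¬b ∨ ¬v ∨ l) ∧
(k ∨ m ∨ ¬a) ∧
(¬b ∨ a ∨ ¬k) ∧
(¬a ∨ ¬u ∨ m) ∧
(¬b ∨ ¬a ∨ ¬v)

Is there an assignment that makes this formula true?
Yes

Yes, the formula is satisfiable.

One satisfying assignment is: o=True, l=False, m=True, b=False, a=False, v=True, k=False, u=False

Verification: With this assignment, all 34 clauses evaluate to true.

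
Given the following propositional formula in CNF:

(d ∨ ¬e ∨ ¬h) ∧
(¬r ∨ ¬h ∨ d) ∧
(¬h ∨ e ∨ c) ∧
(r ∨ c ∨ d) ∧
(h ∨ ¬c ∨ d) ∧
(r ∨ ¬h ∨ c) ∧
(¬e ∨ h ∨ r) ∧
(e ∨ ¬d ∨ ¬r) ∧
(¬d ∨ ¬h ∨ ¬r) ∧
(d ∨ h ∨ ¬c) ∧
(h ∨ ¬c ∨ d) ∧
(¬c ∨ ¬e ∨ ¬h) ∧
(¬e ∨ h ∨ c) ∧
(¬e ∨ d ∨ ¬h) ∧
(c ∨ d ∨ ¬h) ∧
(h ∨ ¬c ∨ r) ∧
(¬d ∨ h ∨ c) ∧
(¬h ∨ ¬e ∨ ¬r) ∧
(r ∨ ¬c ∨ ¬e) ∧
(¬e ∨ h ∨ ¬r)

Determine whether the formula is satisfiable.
Yes

Yes, the formula is satisfiable.

One satisfying assignment is: e=False, h=False, r=True, d=False, c=False

Verification: With this assignment, all 20 clauses evaluate to true.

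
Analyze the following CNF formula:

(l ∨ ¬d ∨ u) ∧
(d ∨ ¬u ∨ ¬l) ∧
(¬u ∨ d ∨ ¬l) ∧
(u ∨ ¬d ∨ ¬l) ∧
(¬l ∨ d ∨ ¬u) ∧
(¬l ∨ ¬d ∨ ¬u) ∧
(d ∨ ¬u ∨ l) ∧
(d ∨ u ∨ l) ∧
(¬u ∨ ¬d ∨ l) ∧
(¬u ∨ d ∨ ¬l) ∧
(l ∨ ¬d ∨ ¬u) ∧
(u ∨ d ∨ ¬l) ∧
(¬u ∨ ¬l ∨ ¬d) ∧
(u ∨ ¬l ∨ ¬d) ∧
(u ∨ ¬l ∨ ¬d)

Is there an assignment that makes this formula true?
No

No, the formula is not satisfiable.

No assignment of truth values to the variables can make all 15 clauses true simultaneously.

The formula is UNSAT (unsatisfiable).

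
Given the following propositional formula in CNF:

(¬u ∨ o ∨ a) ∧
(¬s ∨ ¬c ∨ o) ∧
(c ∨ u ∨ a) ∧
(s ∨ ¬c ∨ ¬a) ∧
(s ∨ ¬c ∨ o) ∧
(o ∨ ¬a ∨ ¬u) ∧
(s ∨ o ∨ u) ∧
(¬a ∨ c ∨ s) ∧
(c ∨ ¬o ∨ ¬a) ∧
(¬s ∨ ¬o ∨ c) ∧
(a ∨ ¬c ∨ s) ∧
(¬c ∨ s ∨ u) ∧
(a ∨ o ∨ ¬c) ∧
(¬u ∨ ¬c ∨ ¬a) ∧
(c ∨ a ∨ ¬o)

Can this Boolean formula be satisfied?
Yes

Yes, the formula is satisfiable.

One satisfying assignment is: a=False, u=False, c=True, o=True, s=True

Verification: With this assignment, all 15 clauses evaluate to true.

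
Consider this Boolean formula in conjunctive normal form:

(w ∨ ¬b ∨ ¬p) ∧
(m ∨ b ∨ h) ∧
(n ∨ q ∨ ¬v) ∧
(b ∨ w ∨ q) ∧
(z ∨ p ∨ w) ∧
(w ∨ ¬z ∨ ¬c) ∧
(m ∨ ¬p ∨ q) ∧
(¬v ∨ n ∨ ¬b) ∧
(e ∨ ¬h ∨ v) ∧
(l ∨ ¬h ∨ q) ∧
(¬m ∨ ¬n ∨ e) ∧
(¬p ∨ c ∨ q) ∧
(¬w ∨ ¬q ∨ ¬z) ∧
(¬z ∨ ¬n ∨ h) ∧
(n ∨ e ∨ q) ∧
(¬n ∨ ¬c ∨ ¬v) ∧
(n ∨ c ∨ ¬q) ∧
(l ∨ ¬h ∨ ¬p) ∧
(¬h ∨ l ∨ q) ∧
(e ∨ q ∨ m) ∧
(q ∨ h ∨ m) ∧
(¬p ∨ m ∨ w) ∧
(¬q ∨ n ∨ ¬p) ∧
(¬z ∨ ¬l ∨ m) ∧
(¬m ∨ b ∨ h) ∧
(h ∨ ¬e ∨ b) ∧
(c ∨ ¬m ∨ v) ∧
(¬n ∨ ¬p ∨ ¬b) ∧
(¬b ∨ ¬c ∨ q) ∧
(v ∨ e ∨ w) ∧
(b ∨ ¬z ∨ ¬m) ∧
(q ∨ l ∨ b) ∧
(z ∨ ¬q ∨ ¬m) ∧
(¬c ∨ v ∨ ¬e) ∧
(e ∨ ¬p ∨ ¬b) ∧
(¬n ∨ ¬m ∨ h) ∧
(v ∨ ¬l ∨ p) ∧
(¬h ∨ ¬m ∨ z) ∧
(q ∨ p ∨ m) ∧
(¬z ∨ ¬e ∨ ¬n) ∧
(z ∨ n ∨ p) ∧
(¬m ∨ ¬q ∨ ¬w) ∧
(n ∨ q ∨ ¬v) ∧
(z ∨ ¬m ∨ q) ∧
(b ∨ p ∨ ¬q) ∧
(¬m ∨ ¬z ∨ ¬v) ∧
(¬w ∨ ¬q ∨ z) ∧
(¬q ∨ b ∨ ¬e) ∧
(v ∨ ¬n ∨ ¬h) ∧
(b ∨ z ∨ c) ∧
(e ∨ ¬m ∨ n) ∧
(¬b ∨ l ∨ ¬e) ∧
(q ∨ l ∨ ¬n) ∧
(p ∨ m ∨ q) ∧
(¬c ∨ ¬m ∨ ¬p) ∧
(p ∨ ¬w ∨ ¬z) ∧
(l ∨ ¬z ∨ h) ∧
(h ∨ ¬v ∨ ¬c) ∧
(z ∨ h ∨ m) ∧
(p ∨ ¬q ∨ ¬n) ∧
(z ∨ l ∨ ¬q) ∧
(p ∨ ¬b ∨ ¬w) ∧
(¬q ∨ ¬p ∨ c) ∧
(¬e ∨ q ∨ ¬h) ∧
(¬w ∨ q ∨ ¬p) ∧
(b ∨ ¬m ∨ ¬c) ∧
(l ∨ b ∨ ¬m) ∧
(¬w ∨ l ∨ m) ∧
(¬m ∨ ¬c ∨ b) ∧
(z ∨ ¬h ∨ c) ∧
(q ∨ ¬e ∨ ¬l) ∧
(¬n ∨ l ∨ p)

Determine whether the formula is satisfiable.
No

No, the formula is not satisfiable.

No assignment of truth values to the variables can make all 72 clauses true simultaneously.

The formula is UNSAT (unsatisfiable).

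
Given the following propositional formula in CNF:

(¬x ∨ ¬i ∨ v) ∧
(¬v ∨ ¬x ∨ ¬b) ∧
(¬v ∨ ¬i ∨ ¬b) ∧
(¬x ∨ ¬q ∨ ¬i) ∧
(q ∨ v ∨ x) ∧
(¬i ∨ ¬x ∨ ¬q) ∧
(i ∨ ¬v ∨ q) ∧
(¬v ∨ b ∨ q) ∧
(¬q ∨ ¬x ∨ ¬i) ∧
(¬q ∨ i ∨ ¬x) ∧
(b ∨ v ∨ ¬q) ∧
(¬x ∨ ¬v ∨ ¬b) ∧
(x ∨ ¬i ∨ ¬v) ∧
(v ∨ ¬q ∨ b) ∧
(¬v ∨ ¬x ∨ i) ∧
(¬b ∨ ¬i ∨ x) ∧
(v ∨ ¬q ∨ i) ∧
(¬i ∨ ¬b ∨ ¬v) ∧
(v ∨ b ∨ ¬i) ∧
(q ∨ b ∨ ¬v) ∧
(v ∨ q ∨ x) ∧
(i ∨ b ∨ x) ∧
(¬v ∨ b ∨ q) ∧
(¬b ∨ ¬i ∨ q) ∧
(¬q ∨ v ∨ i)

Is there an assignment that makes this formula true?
Yes

Yes, the formula is satisfiable.

One satisfying assignment is: v=False, q=False, i=False, x=True, b=False

Verification: With this assignment, all 25 clauses evaluate to true.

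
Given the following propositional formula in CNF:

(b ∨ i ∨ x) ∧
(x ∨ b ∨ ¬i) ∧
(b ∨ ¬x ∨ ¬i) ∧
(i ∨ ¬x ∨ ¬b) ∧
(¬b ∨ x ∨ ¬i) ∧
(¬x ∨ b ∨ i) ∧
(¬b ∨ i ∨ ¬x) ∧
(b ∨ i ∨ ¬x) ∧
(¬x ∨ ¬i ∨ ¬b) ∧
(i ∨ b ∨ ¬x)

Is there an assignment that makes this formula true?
Yes

Yes, the formula is satisfiable.

One satisfying assignment is: i=False, b=True, x=False

Verification: With this assignment, all 10 clauses evaluate to true.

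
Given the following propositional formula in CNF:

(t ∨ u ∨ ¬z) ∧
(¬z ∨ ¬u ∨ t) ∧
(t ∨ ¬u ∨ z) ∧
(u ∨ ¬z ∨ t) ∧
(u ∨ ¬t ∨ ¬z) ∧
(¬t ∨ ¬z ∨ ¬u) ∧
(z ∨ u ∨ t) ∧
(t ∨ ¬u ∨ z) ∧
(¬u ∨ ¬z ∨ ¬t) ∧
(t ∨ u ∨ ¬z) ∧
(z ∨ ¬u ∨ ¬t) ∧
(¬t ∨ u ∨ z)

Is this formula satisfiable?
No

No, the formula is not satisfiable.

No assignment of truth values to the variables can make all 12 clauses true simultaneously.

The formula is UNSAT (unsatisfiable).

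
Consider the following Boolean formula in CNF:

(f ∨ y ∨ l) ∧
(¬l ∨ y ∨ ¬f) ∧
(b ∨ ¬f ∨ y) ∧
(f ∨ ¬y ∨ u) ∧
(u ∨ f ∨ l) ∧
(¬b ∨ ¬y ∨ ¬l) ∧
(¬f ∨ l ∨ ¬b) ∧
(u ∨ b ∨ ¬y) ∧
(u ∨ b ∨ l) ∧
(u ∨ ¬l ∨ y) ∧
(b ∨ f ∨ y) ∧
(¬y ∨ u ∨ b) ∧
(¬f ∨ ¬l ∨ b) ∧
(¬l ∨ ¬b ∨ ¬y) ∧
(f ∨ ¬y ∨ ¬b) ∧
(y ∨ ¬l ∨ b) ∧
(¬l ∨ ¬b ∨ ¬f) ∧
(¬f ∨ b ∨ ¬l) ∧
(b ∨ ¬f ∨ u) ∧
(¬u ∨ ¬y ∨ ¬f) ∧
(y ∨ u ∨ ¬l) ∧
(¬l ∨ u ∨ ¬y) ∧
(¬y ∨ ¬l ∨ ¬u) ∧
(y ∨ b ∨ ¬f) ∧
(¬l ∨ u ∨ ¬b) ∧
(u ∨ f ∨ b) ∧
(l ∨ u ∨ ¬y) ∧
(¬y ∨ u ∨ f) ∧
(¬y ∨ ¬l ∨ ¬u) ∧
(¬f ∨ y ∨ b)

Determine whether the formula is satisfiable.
Yes

Yes, the formula is satisfiable.

One satisfying assignment is: l=True, u=True, f=False, b=True, y=False

Verification: With this assignment, all 30 clauses evaluate to true.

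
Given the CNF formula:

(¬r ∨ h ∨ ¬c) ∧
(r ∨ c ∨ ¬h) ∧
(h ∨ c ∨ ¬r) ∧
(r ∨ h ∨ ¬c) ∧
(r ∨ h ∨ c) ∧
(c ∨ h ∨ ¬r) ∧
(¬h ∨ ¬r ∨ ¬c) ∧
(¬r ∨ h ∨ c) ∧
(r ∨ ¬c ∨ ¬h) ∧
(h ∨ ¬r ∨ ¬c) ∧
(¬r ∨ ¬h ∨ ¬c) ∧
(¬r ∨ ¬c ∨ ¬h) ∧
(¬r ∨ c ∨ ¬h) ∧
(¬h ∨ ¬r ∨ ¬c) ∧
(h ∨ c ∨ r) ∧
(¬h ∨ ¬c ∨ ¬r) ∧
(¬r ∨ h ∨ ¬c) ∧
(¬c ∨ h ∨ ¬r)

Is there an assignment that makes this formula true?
No

No, the formula is not satisfiable.

No assignment of truth values to the variables can make all 18 clauses true simultaneously.

The formula is UNSAT (unsatisfiable).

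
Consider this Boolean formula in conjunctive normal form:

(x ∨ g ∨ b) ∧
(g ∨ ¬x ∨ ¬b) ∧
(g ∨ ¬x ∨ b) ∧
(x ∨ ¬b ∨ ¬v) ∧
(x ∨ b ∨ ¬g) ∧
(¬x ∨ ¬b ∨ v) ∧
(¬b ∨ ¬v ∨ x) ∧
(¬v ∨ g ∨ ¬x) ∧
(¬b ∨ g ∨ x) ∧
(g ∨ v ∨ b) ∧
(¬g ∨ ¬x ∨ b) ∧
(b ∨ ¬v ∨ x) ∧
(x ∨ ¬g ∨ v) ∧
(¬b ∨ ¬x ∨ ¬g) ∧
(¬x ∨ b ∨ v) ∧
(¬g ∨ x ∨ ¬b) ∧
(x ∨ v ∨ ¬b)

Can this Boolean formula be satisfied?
No

No, the formula is not satisfiable.

No assignment of truth values to the variables can make all 17 clauses true simultaneously.

The formula is UNSAT (unsatisfiable).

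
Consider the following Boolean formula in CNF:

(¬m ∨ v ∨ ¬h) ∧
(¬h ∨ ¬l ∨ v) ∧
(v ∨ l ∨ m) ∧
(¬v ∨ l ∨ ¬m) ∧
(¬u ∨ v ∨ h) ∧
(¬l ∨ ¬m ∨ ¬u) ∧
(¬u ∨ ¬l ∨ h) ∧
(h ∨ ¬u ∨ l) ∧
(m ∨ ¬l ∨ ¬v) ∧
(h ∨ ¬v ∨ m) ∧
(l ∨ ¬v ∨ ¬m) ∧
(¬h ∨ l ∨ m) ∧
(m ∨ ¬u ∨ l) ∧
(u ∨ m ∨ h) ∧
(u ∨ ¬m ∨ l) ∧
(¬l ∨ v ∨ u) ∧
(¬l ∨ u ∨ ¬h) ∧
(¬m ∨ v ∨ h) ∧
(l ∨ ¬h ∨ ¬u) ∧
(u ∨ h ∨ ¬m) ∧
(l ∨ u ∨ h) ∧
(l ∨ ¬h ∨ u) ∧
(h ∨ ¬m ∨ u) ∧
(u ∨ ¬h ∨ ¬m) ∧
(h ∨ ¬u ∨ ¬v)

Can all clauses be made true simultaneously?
No

No, the formula is not satisfiable.

No assignment of truth values to the variables can make all 25 clauses true simultaneously.

The formula is UNSAT (unsatisfiable).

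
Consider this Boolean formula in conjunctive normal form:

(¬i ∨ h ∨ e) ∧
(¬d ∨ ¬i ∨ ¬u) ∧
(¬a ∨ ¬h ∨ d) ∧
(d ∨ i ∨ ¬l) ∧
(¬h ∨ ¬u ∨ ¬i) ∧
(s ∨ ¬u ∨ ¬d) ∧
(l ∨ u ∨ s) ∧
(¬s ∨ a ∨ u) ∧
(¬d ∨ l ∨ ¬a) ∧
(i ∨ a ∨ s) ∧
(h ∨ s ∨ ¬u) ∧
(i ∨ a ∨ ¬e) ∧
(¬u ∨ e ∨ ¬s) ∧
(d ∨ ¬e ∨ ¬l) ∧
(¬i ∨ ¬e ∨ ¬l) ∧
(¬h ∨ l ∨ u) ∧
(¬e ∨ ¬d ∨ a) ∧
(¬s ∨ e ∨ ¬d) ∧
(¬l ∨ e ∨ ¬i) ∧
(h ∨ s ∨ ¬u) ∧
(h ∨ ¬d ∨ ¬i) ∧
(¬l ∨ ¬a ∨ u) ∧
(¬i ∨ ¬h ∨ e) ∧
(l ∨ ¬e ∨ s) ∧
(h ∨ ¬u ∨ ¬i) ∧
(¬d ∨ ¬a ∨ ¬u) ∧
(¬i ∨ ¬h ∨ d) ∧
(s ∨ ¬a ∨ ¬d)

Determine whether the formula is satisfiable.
Yes

Yes, the formula is satisfiable.

One satisfying assignment is: i=True, l=False, e=True, s=True, d=False, a=True, h=False, u=False

Verification: With this assignment, all 28 clauses evaluate to true.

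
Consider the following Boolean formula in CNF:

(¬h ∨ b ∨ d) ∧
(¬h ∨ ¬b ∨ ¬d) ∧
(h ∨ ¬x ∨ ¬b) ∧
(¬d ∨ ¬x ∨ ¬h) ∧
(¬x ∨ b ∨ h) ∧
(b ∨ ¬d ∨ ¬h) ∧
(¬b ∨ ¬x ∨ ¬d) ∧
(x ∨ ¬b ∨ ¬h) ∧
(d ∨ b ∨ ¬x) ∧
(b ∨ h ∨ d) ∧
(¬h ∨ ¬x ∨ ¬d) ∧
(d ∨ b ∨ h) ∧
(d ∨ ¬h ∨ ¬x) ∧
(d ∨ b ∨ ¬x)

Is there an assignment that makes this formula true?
Yes

Yes, the formula is satisfiable.

One satisfying assignment is: d=True, x=False, b=False, h=False

Verification: With this assignment, all 14 clauses evaluate to true.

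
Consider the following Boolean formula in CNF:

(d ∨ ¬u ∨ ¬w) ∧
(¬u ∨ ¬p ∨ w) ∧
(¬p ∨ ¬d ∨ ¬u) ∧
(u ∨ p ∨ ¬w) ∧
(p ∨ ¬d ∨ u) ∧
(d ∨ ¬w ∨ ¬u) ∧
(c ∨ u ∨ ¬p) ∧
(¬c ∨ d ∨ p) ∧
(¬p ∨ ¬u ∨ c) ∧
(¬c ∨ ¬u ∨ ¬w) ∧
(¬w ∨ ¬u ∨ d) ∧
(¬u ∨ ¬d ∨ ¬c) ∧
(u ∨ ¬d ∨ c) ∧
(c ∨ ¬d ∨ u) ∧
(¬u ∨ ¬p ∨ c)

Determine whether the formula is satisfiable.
Yes

Yes, the formula is satisfiable.

One satisfying assignment is: c=False, u=False, w=False, d=False, p=False

Verification: With this assignment, all 15 clauses evaluate to true.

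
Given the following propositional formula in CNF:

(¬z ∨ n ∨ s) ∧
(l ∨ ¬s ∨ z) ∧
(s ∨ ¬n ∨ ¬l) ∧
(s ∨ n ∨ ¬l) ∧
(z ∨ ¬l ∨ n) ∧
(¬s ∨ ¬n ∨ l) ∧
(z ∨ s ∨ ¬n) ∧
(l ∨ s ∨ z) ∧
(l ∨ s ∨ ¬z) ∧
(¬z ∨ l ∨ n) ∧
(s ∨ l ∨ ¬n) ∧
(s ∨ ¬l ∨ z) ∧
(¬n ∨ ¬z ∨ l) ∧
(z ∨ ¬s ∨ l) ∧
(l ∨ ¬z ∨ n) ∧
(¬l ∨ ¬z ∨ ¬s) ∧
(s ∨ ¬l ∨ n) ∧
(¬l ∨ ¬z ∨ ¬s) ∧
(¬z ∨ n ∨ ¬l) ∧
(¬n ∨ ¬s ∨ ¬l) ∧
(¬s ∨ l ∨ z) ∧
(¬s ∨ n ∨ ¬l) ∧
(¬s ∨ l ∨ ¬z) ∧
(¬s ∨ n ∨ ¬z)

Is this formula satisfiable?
No

No, the formula is not satisfiable.

No assignment of truth values to the variables can make all 24 clauses true simultaneously.

The formula is UNSAT (unsatisfiable).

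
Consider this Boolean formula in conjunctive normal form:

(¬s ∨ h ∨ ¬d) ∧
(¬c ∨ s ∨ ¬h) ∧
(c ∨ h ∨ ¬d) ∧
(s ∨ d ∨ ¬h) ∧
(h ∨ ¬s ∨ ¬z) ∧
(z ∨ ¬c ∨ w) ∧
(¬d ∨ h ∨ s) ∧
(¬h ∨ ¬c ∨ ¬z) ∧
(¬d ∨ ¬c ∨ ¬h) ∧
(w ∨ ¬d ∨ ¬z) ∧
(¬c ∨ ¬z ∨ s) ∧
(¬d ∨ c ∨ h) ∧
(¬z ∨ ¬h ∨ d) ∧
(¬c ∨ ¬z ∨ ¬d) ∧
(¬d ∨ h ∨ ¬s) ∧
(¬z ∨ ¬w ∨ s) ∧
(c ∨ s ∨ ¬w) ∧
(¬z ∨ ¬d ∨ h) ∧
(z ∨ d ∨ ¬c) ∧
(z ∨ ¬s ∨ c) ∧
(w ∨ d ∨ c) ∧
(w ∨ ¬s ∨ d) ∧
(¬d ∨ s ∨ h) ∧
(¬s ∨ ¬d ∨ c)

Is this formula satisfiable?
Yes

Yes, the formula is satisfiable.

One satisfying assignment is: d=True, h=True, c=False, z=False, s=False, w=False

Verification: With this assignment, all 24 clauses evaluate to true.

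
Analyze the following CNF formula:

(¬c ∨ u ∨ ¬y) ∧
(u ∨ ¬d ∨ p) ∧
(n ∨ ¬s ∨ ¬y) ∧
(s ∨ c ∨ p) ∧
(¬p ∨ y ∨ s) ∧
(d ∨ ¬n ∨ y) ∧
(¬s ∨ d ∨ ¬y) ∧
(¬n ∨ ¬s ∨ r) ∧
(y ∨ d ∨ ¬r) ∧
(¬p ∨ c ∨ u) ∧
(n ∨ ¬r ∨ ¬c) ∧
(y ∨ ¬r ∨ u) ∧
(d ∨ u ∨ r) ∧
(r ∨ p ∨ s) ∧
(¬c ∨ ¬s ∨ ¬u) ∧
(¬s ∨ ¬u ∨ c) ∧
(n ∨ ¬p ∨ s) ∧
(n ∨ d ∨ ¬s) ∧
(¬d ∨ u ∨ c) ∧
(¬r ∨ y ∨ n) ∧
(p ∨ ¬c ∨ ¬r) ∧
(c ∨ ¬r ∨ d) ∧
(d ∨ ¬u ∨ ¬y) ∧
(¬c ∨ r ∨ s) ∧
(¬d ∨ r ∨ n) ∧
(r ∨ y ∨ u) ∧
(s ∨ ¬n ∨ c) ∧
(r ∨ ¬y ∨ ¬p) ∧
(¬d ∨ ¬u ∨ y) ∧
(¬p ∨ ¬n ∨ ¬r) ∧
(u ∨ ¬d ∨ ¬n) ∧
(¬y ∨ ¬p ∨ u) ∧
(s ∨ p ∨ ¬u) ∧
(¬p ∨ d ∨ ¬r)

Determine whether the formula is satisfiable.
No

No, the formula is not satisfiable.

No assignment of truth values to the variables can make all 34 clauses true simultaneously.

The formula is UNSAT (unsatisfiable).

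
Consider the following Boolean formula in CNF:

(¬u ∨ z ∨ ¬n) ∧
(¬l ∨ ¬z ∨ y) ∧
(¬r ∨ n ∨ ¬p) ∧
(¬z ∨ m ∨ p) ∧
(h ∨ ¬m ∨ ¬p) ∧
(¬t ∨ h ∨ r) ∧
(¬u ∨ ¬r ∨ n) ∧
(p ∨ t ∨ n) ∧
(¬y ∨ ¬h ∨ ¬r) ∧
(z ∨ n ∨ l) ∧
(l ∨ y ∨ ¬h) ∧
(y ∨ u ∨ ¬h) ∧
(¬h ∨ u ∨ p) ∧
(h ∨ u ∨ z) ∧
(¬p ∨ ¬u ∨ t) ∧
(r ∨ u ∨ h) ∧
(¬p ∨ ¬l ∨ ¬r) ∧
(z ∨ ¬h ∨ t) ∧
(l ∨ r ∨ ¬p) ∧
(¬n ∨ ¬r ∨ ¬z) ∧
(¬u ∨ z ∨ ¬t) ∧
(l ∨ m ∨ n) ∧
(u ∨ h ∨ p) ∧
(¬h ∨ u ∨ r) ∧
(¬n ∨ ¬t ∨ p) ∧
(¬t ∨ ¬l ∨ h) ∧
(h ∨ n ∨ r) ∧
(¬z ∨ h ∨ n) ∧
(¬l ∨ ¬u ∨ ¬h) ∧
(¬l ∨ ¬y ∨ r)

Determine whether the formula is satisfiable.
Yes

Yes, the formula is satisfiable.

One satisfying assignment is: u=True, z=True, m=True, n=True, l=False, y=True, p=False, r=False, h=True, t=False

Verification: With this assignment, all 30 clauses evaluate to true.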